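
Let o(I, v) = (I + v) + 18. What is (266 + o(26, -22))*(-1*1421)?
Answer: -409248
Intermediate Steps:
o(I, v) = 18 + I + v
(266 + o(26, -22))*(-1*1421) = (266 + (18 + 26 - 22))*(-1*1421) = (266 + 22)*(-1421) = 288*(-1421) = -409248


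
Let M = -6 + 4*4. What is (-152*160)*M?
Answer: -243200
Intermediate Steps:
M = 10 (M = -6 + 16 = 10)
(-152*160)*M = -152*160*10 = -24320*10 = -243200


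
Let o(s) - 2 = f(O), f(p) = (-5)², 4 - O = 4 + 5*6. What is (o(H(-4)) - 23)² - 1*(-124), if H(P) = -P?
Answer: 140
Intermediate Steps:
O = -30 (O = 4 - (4 + 5*6) = 4 - (4 + 30) = 4 - 1*34 = 4 - 34 = -30)
f(p) = 25
o(s) = 27 (o(s) = 2 + 25 = 27)
(o(H(-4)) - 23)² - 1*(-124) = (27 - 23)² - 1*(-124) = 4² + 124 = 16 + 124 = 140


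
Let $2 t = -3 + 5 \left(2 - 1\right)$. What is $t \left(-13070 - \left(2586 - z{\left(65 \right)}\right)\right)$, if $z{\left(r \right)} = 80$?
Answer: $-15576$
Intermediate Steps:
$t = 1$ ($t = \frac{-3 + 5 \left(2 - 1\right)}{2} = \frac{-3 + 5 \cdot 1}{2} = \frac{-3 + 5}{2} = \frac{1}{2} \cdot 2 = 1$)
$t \left(-13070 - \left(2586 - z{\left(65 \right)}\right)\right) = 1 \left(-13070 - \left(2586 - 80\right)\right) = 1 \left(-13070 - 2506\right) = 1 \left(-15576\right) = -15576$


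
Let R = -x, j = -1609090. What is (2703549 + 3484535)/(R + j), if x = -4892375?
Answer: 6188084/3283285 ≈ 1.8847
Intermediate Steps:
R = 4892375 (R = -1*(-4892375) = 4892375)
(2703549 + 3484535)/(R + j) = (2703549 + 3484535)/(4892375 - 1609090) = 6188084/3283285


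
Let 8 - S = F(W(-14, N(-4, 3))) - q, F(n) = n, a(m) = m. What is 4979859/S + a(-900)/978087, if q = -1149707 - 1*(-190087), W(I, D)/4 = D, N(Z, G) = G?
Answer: -1623866337111/312865253096 ≈ -5.1903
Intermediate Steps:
W(I, D) = 4*D
q = -959620 (q = -1149707 + 190087 = -959620)
S = -959624 (S = 8 - (4*3 - 1*(-959620)) = 8 - (12 + 959620) = 8 - 1*959632 = 8 - 959632 = -959624)
4979859/S + a(-900)/978087 = 4979859/(-959624) - 900/978087 = 4979859*(-1/959624) - 900*1/978087 = -4979859/959624 - 300/326029 = -1623866337111/312865253096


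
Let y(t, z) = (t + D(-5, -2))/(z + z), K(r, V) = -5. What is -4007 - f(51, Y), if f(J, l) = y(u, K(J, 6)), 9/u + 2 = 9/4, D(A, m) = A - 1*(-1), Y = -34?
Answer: -20019/5 ≈ -4003.8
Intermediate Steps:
D(A, m) = 1 + A (D(A, m) = A + 1 = 1 + A)
u = 36 (u = 9/(-2 + 9/4) = 9/(¼) = 9*4 = 36)
y(t, z) = (-4 + t)/(2*z) (y(t, z) = (t + (1 - 5))/(z + z) = (t - 4)/((2*z)) = (-4 + t)*(1/(2*z)) = (-4 + t)/(2*z))
f(J, l) = -16/5 (f(J, l) = (½)*(-4 + 36)/(-5) = (½)*(-⅕)*32 = -16/5)
-4007 - f(51, Y) = -4007 - 1*(-16/5) = -4007 + 16/5 = -20019/5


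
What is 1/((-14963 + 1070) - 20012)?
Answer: -1/33905 ≈ -2.9494e-5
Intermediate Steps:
1/((-14963 + 1070) - 20012) = 1/(-13893 - 20012) = 1/(-33905) = -1/33905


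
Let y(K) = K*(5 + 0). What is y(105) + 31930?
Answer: 32455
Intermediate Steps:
y(K) = 5*K (y(K) = K*5 = 5*K)
y(105) + 31930 = 5*105 + 31930 = 525 + 31930 = 32455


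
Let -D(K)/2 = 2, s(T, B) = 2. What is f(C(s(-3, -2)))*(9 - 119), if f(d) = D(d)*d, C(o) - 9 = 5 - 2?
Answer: 5280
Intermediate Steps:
C(o) = 12 (C(o) = 9 + (5 - 2) = 9 + 3 = 12)
D(K) = -4 (D(K) = -2*2 = -4)
f(d) = -4*d
f(C(s(-3, -2)))*(9 - 119) = (-4*12)*(9 - 119) = -48*(-110) = 5280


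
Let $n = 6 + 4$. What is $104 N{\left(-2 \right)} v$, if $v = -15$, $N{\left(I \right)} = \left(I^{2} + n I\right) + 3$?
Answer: $20280$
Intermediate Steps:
$n = 10$
$N{\left(I \right)} = 3 + I^{2} + 10 I$ ($N{\left(I \right)} = \left(I^{2} + 10 I\right) + 3 = 3 + I^{2} + 10 I$)
$104 N{\left(-2 \right)} v = 104 \left(3 + \left(-2\right)^{2} + 10 \left(-2\right)\right) \left(-15\right) = 104 \left(3 + 4 - 20\right) \left(-15\right) = 104 \left(\left(-13\right) \left(-15\right)\right) = 104 \cdot 195 = 20280$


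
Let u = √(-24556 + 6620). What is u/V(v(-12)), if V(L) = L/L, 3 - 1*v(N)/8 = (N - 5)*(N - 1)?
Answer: 4*I*√1121 ≈ 133.93*I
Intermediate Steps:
u = 4*I*√1121 (u = √(-17936) = 4*I*√1121 ≈ 133.93*I)
v(N) = 24 - 8*(-1 + N)*(-5 + N) (v(N) = 24 - 8*(N - 5)*(N - 1) = 24 - 8*(-5 + N)*(-1 + N) = 24 - 8*(-1 + N)*(-5 + N))
V(L) = 1
u/V(v(-12)) = (4*I*√1121)/1 = (4*I*√1121)*1 = 4*I*√1121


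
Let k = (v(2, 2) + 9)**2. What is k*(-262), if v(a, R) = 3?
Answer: -37728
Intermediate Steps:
k = 144 (k = (3 + 9)**2 = 12**2 = 144)
k*(-262) = 144*(-262) = -37728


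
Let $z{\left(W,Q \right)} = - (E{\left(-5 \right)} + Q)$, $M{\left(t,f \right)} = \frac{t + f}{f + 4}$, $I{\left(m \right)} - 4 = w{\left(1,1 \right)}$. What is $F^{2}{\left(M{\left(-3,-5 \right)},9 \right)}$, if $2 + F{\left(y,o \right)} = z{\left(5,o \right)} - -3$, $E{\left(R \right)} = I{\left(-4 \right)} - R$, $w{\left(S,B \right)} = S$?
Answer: $324$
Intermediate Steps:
$I{\left(m \right)} = 5$ ($I{\left(m \right)} = 4 + 1 = 5$)
$M{\left(t,f \right)} = \frac{f + t}{4 + f}$
$E{\left(R \right)} = 5 - R$
$z{\left(W,Q \right)} = -10 - Q$ ($z{\left(W,Q \right)} = - (\left(5 - -5\right) + Q) = - (\left(5 + 5\right) + Q) = - (10 + Q) = -10 - Q$)
$F{\left(y,o \right)} = -9 - o$ ($F{\left(y,o \right)} = -2 - \left(7 + o\right) = -9 - o$)
$F^{2}{\left(M{\left(-3,-5 \right)},9 \right)} = \left(-9 - 9\right)^{2} = \left(-18\right)^{2} = 324$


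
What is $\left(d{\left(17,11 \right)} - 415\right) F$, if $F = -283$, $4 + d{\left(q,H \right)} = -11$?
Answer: $121690$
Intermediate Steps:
$d{\left(q,H \right)} = -15$ ($d{\left(q,H \right)} = -4 - 11 = -15$)
$\left(d{\left(17,11 \right)} - 415\right) F = \left(-15 - 415\right) \left(-283\right) = \left(-430\right) \left(-283\right) = 121690$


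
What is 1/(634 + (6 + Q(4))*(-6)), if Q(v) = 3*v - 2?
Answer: 1/538 ≈ 0.0018587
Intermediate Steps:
Q(v) = -2 + 3*v
1/(634 + (6 + Q(4))*(-6)) = 1/(634 + (6 + (-2 + 3*4))*(-6)) = 1/(634 + (6 + (-2 + 12))*(-6)) = 1/(634 + (6 + 10)*(-6)) = 1/(634 + 16*(-6)) = 1/(634 - 96) = 1/538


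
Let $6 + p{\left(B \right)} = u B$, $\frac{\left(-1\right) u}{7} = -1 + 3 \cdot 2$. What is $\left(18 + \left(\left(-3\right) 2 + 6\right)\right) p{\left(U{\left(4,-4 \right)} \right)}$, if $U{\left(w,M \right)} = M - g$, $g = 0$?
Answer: $2412$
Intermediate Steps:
$u = -35$ ($u = - 7 \left(-1 + 3 \cdot 2\right) = - 7 \left(-1 + 6\right) = \left(-7\right) 5 = -35$)
$U{\left(w,M \right)} = M$ ($U{\left(w,M \right)} = M - 0 = M + 0 = M$)
$p{\left(B \right)} = -6 - 35 B$
$\left(18 + \left(\left(-3\right) 2 + 6\right)\right) p{\left(U{\left(4,-4 \right)} \right)} = \left(18 + \left(\left(-3\right) 2 + 6\right)\right) \left(-6 - -140\right) = \left(18 + \left(-6 + 6\right)\right) \left(-6 + 140\right) = \left(18 + 0\right) 134 = 18 \cdot 134 = 2412$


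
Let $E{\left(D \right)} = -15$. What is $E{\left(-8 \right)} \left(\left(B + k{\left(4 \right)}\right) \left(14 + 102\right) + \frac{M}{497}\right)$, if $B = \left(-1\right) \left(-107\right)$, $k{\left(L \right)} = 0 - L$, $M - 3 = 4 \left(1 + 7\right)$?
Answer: $- \frac{12724695}{71} \approx -1.7922 \cdot 10^{5}$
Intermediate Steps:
$M = 35$ ($M = 3 + 4 \left(1 + 7\right) = 3 + 4 \cdot 8 = 3 + 32 = 35$)
$k{\left(L \right)} = - L$
$B = 107$
$E{\left(-8 \right)} \left(\left(B + k{\left(4 \right)}\right) \left(14 + 102\right) + \frac{M}{497}\right) = - 15 \left(\left(107 - 4\right) \left(14 + 102\right) + \frac{35}{497}\right) = - 15 \left(\left(107 - 4\right) 116 + 35 \cdot \frac{1}{497}\right) = - 15 \left(103 \cdot 116 + \frac{5}{71}\right) = - 15 \left(11948 + \frac{5}{71}\right) = \left(-15\right) \frac{848313}{71} = - \frac{12724695}{71}$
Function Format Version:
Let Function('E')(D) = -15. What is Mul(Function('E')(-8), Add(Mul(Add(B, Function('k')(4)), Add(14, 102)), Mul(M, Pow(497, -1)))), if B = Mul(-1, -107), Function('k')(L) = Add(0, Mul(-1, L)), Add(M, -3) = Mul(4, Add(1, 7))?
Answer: Rational(-12724695, 71) ≈ -1.7922e+5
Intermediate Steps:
M = 35 (M = Add(3, Mul(4, Add(1, 7))) = Add(3, Mul(4, 8)) = Add(3, 32) = 35)
Function('k')(L) = Mul(-1, L)
B = 107
Mul(Function('E')(-8), Add(Mul(Add(B, Function('k')(4)), Add(14, 102)), Mul(M, Pow(497, -1)))) = Mul(-15, Add(Mul(Add(107, Mul(-1, 4)), Add(14, 102)), Mul(35, Pow(497, -1)))) = Mul(-15, Add(Mul(Add(107, -4), 116), Mul(35, Rational(1, 497)))) = Mul(-15, Add(Mul(103, 116), Rational(5, 71))) = Mul(-15, Add(11948, Rational(5, 71))) = Mul(-15, Rational(848313, 71)) = Rational(-12724695, 71)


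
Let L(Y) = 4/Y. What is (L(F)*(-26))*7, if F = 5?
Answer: -728/5 ≈ -145.60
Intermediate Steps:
(L(F)*(-26))*7 = ((4/5)*(-26))*7 = ((4*(⅕))*(-26))*7 = ((⅘)*(-26))*7 = -104/5*7 = -728/5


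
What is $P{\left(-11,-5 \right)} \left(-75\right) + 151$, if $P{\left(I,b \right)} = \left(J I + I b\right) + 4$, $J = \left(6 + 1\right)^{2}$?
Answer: $36151$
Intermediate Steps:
$J = 49$ ($J = 7^{2} = 49$)
$P{\left(I,b \right)} = 4 + 49 I + I b$ ($P{\left(I,b \right)} = \left(49 I + I b\right) + 4 = 4 + 49 I + I b$)
$P{\left(-11,-5 \right)} \left(-75\right) + 151 = \left(4 + 49 \left(-11\right) - -55\right) \left(-75\right) + 151 = \left(4 - 539 + 55\right) \left(-75\right) + 151 = \left(-480\right) \left(-75\right) + 151 = 36000 + 151 = 36151$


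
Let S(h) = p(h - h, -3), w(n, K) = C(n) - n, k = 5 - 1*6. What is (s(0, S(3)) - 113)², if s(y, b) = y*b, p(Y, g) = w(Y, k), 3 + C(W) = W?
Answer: 12769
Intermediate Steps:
C(W) = -3 + W
k = -1 (k = 5 - 6 = -1)
w(n, K) = -3 (w(n, K) = (-3 + n) - n = -3)
p(Y, g) = -3
S(h) = -3
s(y, b) = b*y
(s(0, S(3)) - 113)² = (-3*0 - 113)² = (0 - 113)² = (-113)² = 12769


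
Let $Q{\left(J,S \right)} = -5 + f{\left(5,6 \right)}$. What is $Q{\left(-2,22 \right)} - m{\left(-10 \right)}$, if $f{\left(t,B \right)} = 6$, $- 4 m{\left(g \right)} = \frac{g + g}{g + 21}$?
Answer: $\frac{6}{11} \approx 0.54545$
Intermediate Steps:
$m{\left(g \right)} = - \frac{g}{2 \left(21 + g\right)}$ ($m{\left(g \right)} = - \frac{\left(g + g\right) \frac{1}{g + 21}}{4} = - \frac{2 g \frac{1}{21 + g}}{4} = - \frac{g}{2 \left(21 + g\right)}$)
$Q{\left(J,S \right)} = 1$ ($Q{\left(J,S \right)} = -5 + 6 = 1$)
$Q{\left(-2,22 \right)} - m{\left(-10 \right)} = 1 - \left(-1\right) \left(-10\right) \frac{1}{42 + 2 \left(-10\right)} = 1 - \left(-1\right) \left(-10\right) \frac{1}{42 - 20} = 1 - \left(-1\right) \left(-10\right) \frac{1}{22} = 1 - \frac{5}{11} = \frac{6}{11}$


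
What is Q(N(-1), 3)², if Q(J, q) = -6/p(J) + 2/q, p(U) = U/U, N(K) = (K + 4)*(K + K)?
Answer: 256/9 ≈ 28.444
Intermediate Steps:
N(K) = 2*K*(4 + K) (N(K) = (4 + K)*(2*K) = 2*K*(4 + K))
p(U) = 1
Q(J, q) = -6 + 2/q (Q(J, q) = -6/1 + 2/q = -6*1 + 2/q = -6 + 2/q)
Q(N(-1), 3)² = (-6 + 2/3)² = (-6 + 2*(⅓))² = (-6 + ⅔)² = (-16/3)² = 256/9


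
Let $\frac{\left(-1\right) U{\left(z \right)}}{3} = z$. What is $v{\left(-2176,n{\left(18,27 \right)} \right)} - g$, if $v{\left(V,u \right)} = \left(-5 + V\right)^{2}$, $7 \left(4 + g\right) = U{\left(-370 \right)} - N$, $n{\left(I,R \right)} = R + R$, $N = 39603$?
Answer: $4762264$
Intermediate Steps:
$U{\left(z \right)} = - 3 z$
$n{\left(I,R \right)} = 2 R$
$g = -5503$ ($g = -4 + \frac{\left(-3\right) \left(-370\right) - 39603}{7} = -4 + \frac{1110 - 39603}{7} = -4 + \frac{1}{7} \left(-38493\right) = -4 - 5499 = -5503$)
$v{\left(-2176,n{\left(18,27 \right)} \right)} - g = \left(-5 - 2176\right)^{2} - -5503 = \left(-2181\right)^{2} + 5503 = 4756761 + 5503 = 4762264$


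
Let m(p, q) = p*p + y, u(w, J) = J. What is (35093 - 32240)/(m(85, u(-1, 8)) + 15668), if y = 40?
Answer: 2853/22933 ≈ 0.12441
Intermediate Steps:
m(p, q) = 40 + p² (m(p, q) = p*p + 40 = p² + 40 = 40 + p²)
(35093 - 32240)/(m(85, u(-1, 8)) + 15668) = (35093 - 32240)/((40 + 85²) + 15668) = 2853/((40 + 7225) + 15668) = 2853/(7265 + 15668) = 2853/22933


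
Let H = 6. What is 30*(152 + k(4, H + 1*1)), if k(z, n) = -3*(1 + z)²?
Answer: 2310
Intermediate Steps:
30*(152 + k(4, H + 1*1)) = 30*(152 - 3*(1 + 4)²) = 30*(152 - 3*5²) = 30*(152 - 3*25) = 30*(152 - 75) = 30*77 = 2310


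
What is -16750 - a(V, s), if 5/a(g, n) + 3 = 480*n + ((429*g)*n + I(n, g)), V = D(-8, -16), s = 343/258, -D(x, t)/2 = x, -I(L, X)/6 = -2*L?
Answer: -7041515965/420389 ≈ -16750.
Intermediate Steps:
I(L, X) = 12*L (I(L, X) = -(-12)*L = 12*L)
D(x, t) = -2*x
s = 343/258 (s = 343*(1/258) = 343/258 ≈ 1.3295)
V = 16 (V = -2*(-8) = 16)
a(g, n) = 5/(-3 + 492*n + 429*g*n) (a(g, n) = 5/(-3 + (480*n + ((429*g)*n + 12*n))) = 5/(-3 + (480*n + (429*g*n + 12*n))) = 5/(-3 + (480*n + (12*n + 429*g*n))) = 5/(-3 + (492*n + 429*g*n)) = 5/(-3 + 492*n + 429*g*n))
-16750 - a(V, s) = -16750 - 5/(3*(-1 + 164*(343/258) + 143*16*(343/258))) = -16750 - 5/(3*(-1 + 28126/129 + 392392/129)) = -16750 - 5/(3*420389/129) = -16750 - 5*129/(3*420389) = -16750 - 1*215/420389 = -16750 - 215/420389 = -7041515965/420389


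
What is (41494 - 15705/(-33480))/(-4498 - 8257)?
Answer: -6174377/1897944 ≈ -3.2532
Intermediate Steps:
(41494 - 15705/(-33480))/(-4498 - 8257) = (41494 - 15705*(-1/33480))/(-12755) = (41494 + 349/744)*(-1/12755) = (30871885/744)*(-1/12755) = -6174377/1897944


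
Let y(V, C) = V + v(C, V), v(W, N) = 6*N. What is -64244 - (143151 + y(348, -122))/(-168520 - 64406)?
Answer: -4987984119/77642 ≈ -64243.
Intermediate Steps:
y(V, C) = 7*V (y(V, C) = V + 6*V = 7*V)
-64244 - (143151 + y(348, -122))/(-168520 - 64406) = -64244 - (143151 + 7*348)/(-168520 - 64406) = -64244 - (143151 + 2436)/(-232926) = -64244 - 145587*(-1)/232926 = -64244 - 1*(-48529/77642) = -64244 + 48529/77642 = -4987984119/77642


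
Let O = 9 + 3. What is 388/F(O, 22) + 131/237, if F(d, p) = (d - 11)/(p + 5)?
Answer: 2482943/237 ≈ 10477.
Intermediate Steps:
O = 12
F(d, p) = (-11 + d)/(5 + p)
388/F(O, 22) + 131/237 = 388/(((-11 + 12)/(5 + 22))) + 131/237 = 388/((1/27)) + 131*(1/237) = 388/(((1/27)*1)) + 131/237 = 388/(1/27) + 131/237 = 388*27 + 131/237 = 10476 + 131/237 = 2482943/237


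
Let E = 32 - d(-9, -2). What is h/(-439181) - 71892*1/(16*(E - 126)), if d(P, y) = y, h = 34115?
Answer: 7880845793/161618608 ≈ 48.762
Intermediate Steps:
E = 34 (E = 32 - 1*(-2) = 32 + 2 = 34)
h/(-439181) - 71892*1/(16*(E - 126)) = 34115/(-439181) - 71892*1/(16*(34 - 126)) = 34115*(-1/439181) - 71892/(16*(-92)) = -34115/439181 - 71892/(-1472) = -34115/439181 - 71892*(-1/1472) = -34115/439181 + 17973/368 = 7880845793/161618608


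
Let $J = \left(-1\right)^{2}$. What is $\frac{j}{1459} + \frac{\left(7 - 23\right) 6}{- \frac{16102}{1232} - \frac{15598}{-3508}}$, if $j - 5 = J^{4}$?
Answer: $\frac{75695006658}{6796948465} \approx 11.137$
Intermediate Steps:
$J = 1$
$j = 6$ ($j = 5 + 1^{4} = 5 + 1 = 6$)
$\frac{j}{1459} + \frac{\left(7 - 23\right) 6}{- \frac{16102}{1232} - \frac{15598}{-3508}} = \frac{6}{1459} + \frac{\left(7 - 23\right) 6}{- \frac{16102}{1232} - \frac{15598}{-3508}} = 6 \cdot \frac{1}{1459} + \frac{\left(-16\right) 6}{\left(-16102\right) \frac{1}{1232} - - \frac{7799}{1754}} = \frac{6}{1459} - \frac{96}{- \frac{8051}{616} + \frac{7799}{1754}} = \frac{6}{1459} - \frac{96}{- \frac{4658635}{540232}} = \frac{6}{1459} - - \frac{51862272}{4658635} = \frac{6}{1459} + \frac{51862272}{4658635} = \frac{75695006658}{6796948465}$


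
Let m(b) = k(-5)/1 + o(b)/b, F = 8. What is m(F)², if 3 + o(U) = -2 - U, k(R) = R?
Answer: 2809/64 ≈ 43.891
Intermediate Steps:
o(U) = -5 - U (o(U) = -3 + (-2 - U) = -5 - U)
m(b) = -5 + (-5 - b)/b (m(b) = -5/1 + (-5 - b)/b = -5*1 + (-5 - b)/b = -5 + (-5 - b)/b)
m(F)² = (-6 - 5/8)² = (-53/8)² = 2809/64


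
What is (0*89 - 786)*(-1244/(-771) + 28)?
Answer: -5981984/257 ≈ -23276.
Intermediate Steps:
(0*89 - 786)*(-1244/(-771) + 28) = (0 - 786)*(-1244*(-1/771) + 28) = -786*(1244/771 + 28) = -786*22832/771 = -5981984/257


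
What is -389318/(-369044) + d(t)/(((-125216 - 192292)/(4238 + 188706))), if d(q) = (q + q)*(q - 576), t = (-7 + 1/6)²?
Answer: 17819330197209214/593195513157 ≈ 30040.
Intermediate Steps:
t = 1681/36 (t = (-7 + ⅙)² = (-41/6)² = 1681/36 ≈ 46.694)
d(q) = 2*q*(-576 + q) (d(q) = (2*q)*(-576 + q) = 2*q*(-576 + q))
-389318/(-369044) + d(t)/(((-125216 - 192292)/(4238 + 188706))) = -389318/(-369044) + (2*(1681/36)*(-576 + 1681/36))/(((-125216 - 192292)/(4238 + 188706))) = -389318*(-1/369044) + (2*(1681/36)*(-19055/36))/((-317508/192944)) = 194659/184522 - 32031455/(648*((-317508*1/192944))) = 194659/184522 - 32031455/(648*(-79377/48236)) = 194659/184522 - 32031455/648*(-48236/79377) = 194659/184522 + 386267315845/12859074 = 17819330197209214/593195513157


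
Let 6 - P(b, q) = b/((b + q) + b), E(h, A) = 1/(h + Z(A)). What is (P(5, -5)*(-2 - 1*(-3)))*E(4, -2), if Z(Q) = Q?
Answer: 5/2 ≈ 2.5000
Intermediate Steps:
E(h, A) = 1/(A + h) (E(h, A) = 1/(h + A) = 1/(A + h))
P(b, q) = 6 - b/(q + 2*b) (P(b, q) = 6 - b/((b + q) + b) = 6 - b/(q + 2*b))
(P(5, -5)*(-2 - 1*(-3)))*E(4, -2) = (((6*(-5) + 11*5)/(-5 + 2*5))*(-2 - 1*(-3)))/(-2 + 4) = (((-30 + 55)/(-5 + 10))*(-2 + 3))/2 = ((25/5)*1)*(1/2) = (((1/5)*25)*1)*(1/2) = (5*1)*(1/2) = 5*(1/2) = 5/2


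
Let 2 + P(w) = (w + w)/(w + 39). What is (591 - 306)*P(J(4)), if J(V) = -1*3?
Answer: -1235/2 ≈ -617.50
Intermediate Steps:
J(V) = -3
P(w) = -2 + 2*w/(39 + w) (P(w) = -2 + (w + w)/(w + 39) = -2 + (2*w)/(39 + w) = -2 + 2*w/(39 + w))
(591 - 306)*P(J(4)) = (591 - 306)*(-78/(39 - 3)) = 285*(-78/36) = 285*(-78*1/36) = 285*(-13/6) = -1235/2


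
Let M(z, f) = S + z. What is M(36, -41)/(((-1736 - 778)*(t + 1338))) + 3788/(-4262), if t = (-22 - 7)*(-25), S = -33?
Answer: -3274337967/3684060014 ≈ -0.88879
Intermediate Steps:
M(z, f) = -33 + z
t = 725 (t = -29*(-25) = 725)
M(36, -41)/(((-1736 - 778)*(t + 1338))) + 3788/(-4262) = (-33 + 36)/(((-1736 - 778)*(725 + 1338))) + 3788/(-4262) = 3/((-2514*2063)) + 3788*(-1/4262) = 3/(-5186382) - 1894/2131 = 3*(-1/5186382) - 1894/2131 = -1/1728794 - 1894/2131 = -3274337967/3684060014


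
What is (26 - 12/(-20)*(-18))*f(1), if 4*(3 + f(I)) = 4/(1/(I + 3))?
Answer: 76/5 ≈ 15.200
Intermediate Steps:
f(I) = I (f(I) = -3 + (4/(1/(I + 3)))/4 = -3 + (4/(1/(3 + I)))/4 = -3 + (4*(3 + I))/4 = -3 + (12 + 4*I)/4 = -3 + (3 + I) = I)
(26 - 12/(-20)*(-18))*f(1) = (26 - 12/(-20)*(-18))*1 = (26 - 12*(-1/20)*(-18))*1 = (26 + (3/5)*(-18))*1 = (26 - 54/5)*1 = (76/5)*1 = 76/5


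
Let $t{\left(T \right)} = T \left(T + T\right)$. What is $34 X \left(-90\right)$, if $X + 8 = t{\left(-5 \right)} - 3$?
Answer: $-119340$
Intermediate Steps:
$t{\left(T \right)} = 2 T^{2}$ ($t{\left(T \right)} = T 2 T = 2 T^{2}$)
$X = 39$ ($X = -8 - \left(3 - 2 \left(-5\right)^{2}\right) = -8 + \left(2 \cdot 25 - 3\right) = -8 + \left(50 - 3\right) = -8 + 47 = 39$)
$34 X \left(-90\right) = 34 \cdot 39 \left(-90\right) = 34 \left(-3510\right) = -119340$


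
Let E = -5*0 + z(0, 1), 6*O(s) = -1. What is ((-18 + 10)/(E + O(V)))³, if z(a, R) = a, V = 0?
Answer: 110592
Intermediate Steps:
O(s) = -⅙ (O(s) = (⅙)*(-1) = -⅙)
E = 0 (E = -5*0 + 0 = 0 + 0 = 0)
((-18 + 10)/(E + O(V)))³ = ((-18 + 10)/(0 - ⅙))³ = (-8/(-⅙))³ = (-8*(-6))³ = 48³ = 110592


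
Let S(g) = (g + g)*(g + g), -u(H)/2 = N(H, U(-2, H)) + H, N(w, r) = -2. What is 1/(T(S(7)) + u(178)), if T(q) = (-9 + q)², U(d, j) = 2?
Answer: 1/34617 ≈ 2.8888e-5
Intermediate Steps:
u(H) = 4 - 2*H (u(H) = -2*(-2 + H) = 4 - 2*H)
S(g) = 4*g² (S(g) = (2*g)*(2*g) = 4*g²)
1/(T(S(7)) + u(178)) = 1/((-9 + 4*7²)² + (4 - 2*178)) = 1/((-9 + 4*49)² + (4 - 356)) = 1/((-9 + 196)² - 352) = 1/(187² - 352) = 1/(34969 - 352) = 1/34617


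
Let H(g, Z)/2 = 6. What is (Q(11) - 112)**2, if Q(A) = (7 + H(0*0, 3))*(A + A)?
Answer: 93636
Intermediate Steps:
H(g, Z) = 12 (H(g, Z) = 2*6 = 12)
Q(A) = 38*A (Q(A) = (7 + 12)*(A + A) = 19*(2*A) = 38*A)
(Q(11) - 112)**2 = (38*11 - 112)**2 = (418 - 112)**2 = 306**2 = 93636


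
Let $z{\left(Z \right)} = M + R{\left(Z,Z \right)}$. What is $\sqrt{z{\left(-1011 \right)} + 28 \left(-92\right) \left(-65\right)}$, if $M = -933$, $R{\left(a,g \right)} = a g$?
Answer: $2 \sqrt{297157} \approx 1090.2$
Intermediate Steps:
$z{\left(Z \right)} = -933 + Z^{2}$ ($z{\left(Z \right)} = -933 + Z Z = -933 + Z^{2}$)
$\sqrt{z{\left(-1011 \right)} + 28 \left(-92\right) \left(-65\right)} = \sqrt{\left(-933 + \left(-1011\right)^{2}\right) + 28 \left(-92\right) \left(-65\right)} = \sqrt{\left(-933 + 1022121\right) - -167440} = \sqrt{1021188 + 167440} = \sqrt{1188628} = 2 \sqrt{297157}$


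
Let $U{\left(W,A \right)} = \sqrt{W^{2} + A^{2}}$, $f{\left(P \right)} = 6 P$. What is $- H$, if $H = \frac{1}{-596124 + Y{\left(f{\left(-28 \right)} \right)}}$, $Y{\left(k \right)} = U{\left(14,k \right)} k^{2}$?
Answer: $- \frac{571}{21344676876} - \frac{2744 \sqrt{145}}{154748907351} \approx -2.4027 \cdot 10^{-7}$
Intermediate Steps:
$U{\left(W,A \right)} = \sqrt{A^{2} + W^{2}}$
$Y{\left(k \right)} = k^{2} \sqrt{196 + k^{2}}$ ($Y{\left(k \right)} = \sqrt{k^{2} + 14^{2}} k^{2} = \sqrt{k^{2} + 196} k^{2} = \sqrt{196 + k^{2}} k^{2} = k^{2} \sqrt{196 + k^{2}}$)
$H = \frac{1}{-596124 + 395136 \sqrt{145}}$ ($H = \frac{1}{-596124 + \left(6 \left(-28\right)\right)^{2} \sqrt{196 + \left(6 \left(-28\right)\right)^{2}}} = \frac{1}{-596124 + \left(-168\right)^{2} \sqrt{196 + \left(-168\right)^{2}}} = \frac{1}{-596124 + 28224 \sqrt{196 + 28224}} = \frac{1}{-596124 + 28224 \sqrt{28420}} = \frac{1}{-596124 + 28224 \cdot 14 \sqrt{145}} = \frac{1}{-596124 + 395136 \sqrt{145}} \approx 2.4027 \cdot 10^{-7}$)
$- H = - (\frac{571}{21344676876} + \frac{2744 \sqrt{145}}{154748907351}) = - \frac{571}{21344676876} - \frac{2744 \sqrt{145}}{154748907351}$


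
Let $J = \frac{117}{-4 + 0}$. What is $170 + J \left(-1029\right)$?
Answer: $\frac{121073}{4} \approx 30268.0$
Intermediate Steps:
$J = - \frac{117}{4}$ ($J = \frac{117}{-4} = 117 \left(- \frac{1}{4}\right) = - \frac{117}{4} \approx -29.25$)
$170 + J \left(-1029\right) = 170 - - \frac{120393}{4} = 170 + \frac{120393}{4} = \frac{121073}{4}$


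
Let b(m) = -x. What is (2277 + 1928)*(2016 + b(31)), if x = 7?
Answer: 8447845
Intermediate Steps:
b(m) = -7 (b(m) = -1*7 = -7)
(2277 + 1928)*(2016 + b(31)) = (2277 + 1928)*(2016 - 7) = 4205*2009 = 8447845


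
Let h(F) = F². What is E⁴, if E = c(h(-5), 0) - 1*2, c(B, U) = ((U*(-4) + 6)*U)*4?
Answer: 16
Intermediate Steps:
c(B, U) = 4*U*(6 - 4*U) (c(B, U) = ((-4*U + 6)*U)*4 = ((6 - 4*U)*U)*4 = (U*(6 - 4*U))*4 = 4*U*(6 - 4*U))
E = -2 (E = 8*0*(3 - 2*0) - 1*2 = 8*0*(3 + 0) - 2 = 8*0*3 - 2 = 0 - 2 = -2)
E⁴ = (-2)⁴ = 16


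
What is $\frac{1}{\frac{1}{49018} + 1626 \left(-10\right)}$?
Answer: $- \frac{49018}{797032679} \approx -6.1501 \cdot 10^{-5}$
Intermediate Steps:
$\frac{1}{\frac{1}{49018} + 1626 \left(-10\right)} = \frac{1}{\frac{1}{49018} - 16260} = \frac{1}{- \frac{797032679}{49018}} = - \frac{49018}{797032679}$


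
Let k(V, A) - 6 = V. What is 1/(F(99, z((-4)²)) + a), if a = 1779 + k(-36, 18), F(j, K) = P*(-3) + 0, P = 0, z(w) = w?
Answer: 1/1749 ≈ 0.00057176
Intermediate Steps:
k(V, A) = 6 + V
F(j, K) = 0 (F(j, K) = 0*(-3) + 0 = 0 + 0 = 0)
a = 1749 (a = 1779 + (6 - 36) = 1779 - 30 = 1749)
1/(F(99, z((-4)²)) + a) = 1/(0 + 1749) = 1/1749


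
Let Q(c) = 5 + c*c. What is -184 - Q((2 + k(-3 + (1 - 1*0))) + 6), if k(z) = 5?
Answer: -358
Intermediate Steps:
Q(c) = 5 + c²
-184 - Q((2 + k(-3 + (1 - 1*0))) + 6) = -184 - (5 + ((2 + 5) + 6)²) = -184 - (5 + (7 + 6)²) = -184 - (5 + 13²) = -184 - (5 + 169) = -184 - 1*174 = -184 - 174 = -358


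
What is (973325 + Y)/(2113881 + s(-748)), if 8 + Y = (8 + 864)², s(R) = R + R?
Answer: 1733701/2112385 ≈ 0.82073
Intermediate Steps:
s(R) = 2*R
Y = 760376 (Y = -8 + (8 + 864)² = -8 + 872² = -8 + 760384 = 760376)
(973325 + Y)/(2113881 + s(-748)) = (973325 + 760376)/(2113881 + 2*(-748)) = 1733701/(2113881 - 1496) = 1733701/2112385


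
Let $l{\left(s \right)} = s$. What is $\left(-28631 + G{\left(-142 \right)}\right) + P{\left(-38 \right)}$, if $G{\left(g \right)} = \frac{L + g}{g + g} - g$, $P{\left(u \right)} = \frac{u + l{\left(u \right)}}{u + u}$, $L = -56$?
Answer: $- \frac{4045197}{142} \approx -28487.0$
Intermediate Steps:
$P{\left(u \right)} = 1$ ($P{\left(u \right)} = \frac{u + u}{u + u} = \frac{2 u}{2 u} = 2 u \frac{1}{2 u} = 1$)
$G{\left(g \right)} = - g + \frac{-56 + g}{2 g}$ ($G{\left(g \right)} = \frac{-56 + g}{g + g} - g = \frac{-56 + g}{2 g} - g = - g + \frac{-56 + g}{2 g}$)
$\left(-28631 + G{\left(-142 \right)}\right) + P{\left(-38 \right)} = \left(-28631 - \left(- \frac{285}{2} - \frac{14}{71}\right)\right) + 1 = \left(-28631 + \left(\frac{1}{2} + 142 - - \frac{14}{71}\right)\right) + 1 = \left(-28631 + \left(\frac{1}{2} + 142 + \frac{14}{71}\right)\right) + 1 = \left(-28631 + \frac{20263}{142}\right) + 1 = - \frac{4045339}{142} + 1 = - \frac{4045197}{142}$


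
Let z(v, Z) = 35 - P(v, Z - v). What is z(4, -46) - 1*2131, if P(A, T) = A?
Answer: -2100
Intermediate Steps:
z(v, Z) = 35 - v
z(4, -46) - 1*2131 = (35 - 1*4) - 1*2131 = (35 - 4) - 2131 = 31 - 2131 = -2100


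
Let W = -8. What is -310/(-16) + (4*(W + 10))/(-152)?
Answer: 2937/152 ≈ 19.322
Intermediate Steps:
-310/(-16) + (4*(W + 10))/(-152) = -310/(-16) + (4*(-8 + 10))/(-152) = -310*(-1/16) + (4*2)*(-1/152) = 155/8 + 8*(-1/152) = 155/8 - 1/19 = 2937/152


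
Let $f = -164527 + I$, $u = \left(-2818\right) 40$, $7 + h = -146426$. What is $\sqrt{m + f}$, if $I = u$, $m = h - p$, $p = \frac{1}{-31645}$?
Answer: $\frac{i \sqrt{424275704640355}}{31645} \approx 650.91 i$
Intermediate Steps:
$h = -146433$ ($h = -7 - 146426 = -146433$)
$p = - \frac{1}{31645} \approx -3.1601 \cdot 10^{-5}$
$u = -112720$
$m = - \frac{4633872284}{31645}$ ($m = -146433 - - \frac{1}{31645} = -146433 + \frac{1}{31645} = - \frac{4633872284}{31645} \approx -1.4643 \cdot 10^{5}$)
$I = -112720$
$f = -277247$ ($f = -164527 - 112720 = -277247$)
$\sqrt{m + f} = \sqrt{- \frac{4633872284}{31645} - 277247} = \sqrt{- \frac{13407353599}{31645}} = \frac{i \sqrt{424275704640355}}{31645}$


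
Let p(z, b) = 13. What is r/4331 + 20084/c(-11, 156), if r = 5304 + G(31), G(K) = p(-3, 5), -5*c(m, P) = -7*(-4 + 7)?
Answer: 435030677/90951 ≈ 4783.1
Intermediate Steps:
c(m, P) = 21/5 (c(m, P) = -(-7)*(-4 + 7)/5 = -(-7)*3/5 = -1/5*(-21) = 21/5)
G(K) = 13
r = 5317 (r = 5304 + 13 = 5317)
r/4331 + 20084/c(-11, 156) = 5317/4331 + 20084/(21/5) = 5317*(1/4331) + 20084*(5/21) = 5317/4331 + 100420/21 = 435030677/90951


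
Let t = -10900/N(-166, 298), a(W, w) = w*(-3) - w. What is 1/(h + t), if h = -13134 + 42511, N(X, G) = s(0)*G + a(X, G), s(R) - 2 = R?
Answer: 149/4379898 ≈ 3.4019e-5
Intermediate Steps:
a(W, w) = -4*w (a(W, w) = -3*w - w = -4*w)
s(R) = 2 + R
N(X, G) = -2*G (N(X, G) = (2 + 0)*G - 4*G = 2*G - 4*G = -2*G)
t = 2725/149 (t = -10900/((-2*298)) = -10900/(-596) = -10900*(-1/596) = 2725/149 ≈ 18.289)
h = 29377
1/(h + t) = 1/(29377 + 2725/149) = 1/(4379898/149) = 149/4379898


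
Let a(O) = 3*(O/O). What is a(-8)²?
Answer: 9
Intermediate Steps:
a(O) = 3 (a(O) = 3*1 = 3)
a(-8)² = 3² = 9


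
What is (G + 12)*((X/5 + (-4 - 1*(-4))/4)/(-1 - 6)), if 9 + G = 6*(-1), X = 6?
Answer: 18/35 ≈ 0.51429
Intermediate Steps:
G = -15 (G = -9 + 6*(-1) = -9 - 6 = -15)
(G + 12)*((X/5 + (-4 - 1*(-4))/4)/(-1 - 6)) = (-15 + 12)*((6/5 + (-4 - 1*(-4))/4)/(-1 - 6)) = -3*(6*(⅕) + (-4 + 4)*(¼))/(-7) = -3*(6/5 + 0*(¼))*(-1)/7 = -3*(6/5 + 0)*(-1)/7 = -18*(-1)/(5*7) = -3*(-6/35) = 18/35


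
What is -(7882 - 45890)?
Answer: 38008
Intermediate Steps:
-(7882 - 45890) = -1*(-38008) = 38008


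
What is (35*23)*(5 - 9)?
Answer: -3220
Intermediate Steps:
(35*23)*(5 - 9) = 805*(-4) = -3220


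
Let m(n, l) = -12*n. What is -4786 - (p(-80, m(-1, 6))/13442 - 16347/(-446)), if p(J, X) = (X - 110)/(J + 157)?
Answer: -159018406571/32973226 ≈ -4822.7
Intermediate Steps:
p(J, X) = (-110 + X)/(157 + J)
-4786 - (p(-80, m(-1, 6))/13442 - 16347/(-446)) = -4786 - (((-110 - 12*(-1))/(157 - 80))/13442 - 16347/(-446)) = -4786 - (((-110 + 12)/77)*(1/13442) - 16347*(-1/446)) = -4786 - (((1/77)*(-98))*(1/13442) + 16347/446) = -4786 - (-14/11*1/13442 + 16347/446) = -4786 - (-7/73931 + 16347/446) = -4786 - 1*1208546935/32973226 = -4786 - 1208546935/32973226 = -159018406571/32973226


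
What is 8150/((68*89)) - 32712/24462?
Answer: 116023/12337002 ≈ 0.0094045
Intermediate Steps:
8150/((68*89)) - 32712/24462 = 8150/6052 - 32712*1/24462 = 8150*(1/6052) - 5452/4077 = 4075/3026 - 5452/4077 = 116023/12337002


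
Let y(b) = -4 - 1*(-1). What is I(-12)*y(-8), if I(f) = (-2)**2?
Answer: -12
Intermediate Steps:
y(b) = -3 (y(b) = -4 + 1 = -3)
I(f) = 4
I(-12)*y(-8) = 4*(-3) = -12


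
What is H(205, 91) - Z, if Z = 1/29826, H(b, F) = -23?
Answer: -685999/29826 ≈ -23.000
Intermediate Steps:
Z = 1/29826 ≈ 3.3528e-5
H(205, 91) - Z = -23 - 1*1/29826 = -23 - 1/29826 = -685999/29826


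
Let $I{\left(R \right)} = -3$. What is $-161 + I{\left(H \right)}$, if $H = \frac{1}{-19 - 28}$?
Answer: $-164$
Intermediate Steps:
$H = - \frac{1}{47}$ ($H = \frac{1}{-47} = - \frac{1}{47} \approx -0.021277$)
$-161 + I{\left(H \right)} = -161 - 3 = -164$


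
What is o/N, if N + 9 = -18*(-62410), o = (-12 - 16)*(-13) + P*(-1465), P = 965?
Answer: -1413361/1123371 ≈ -1.2581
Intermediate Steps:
o = -1413361 (o = (-12 - 16)*(-13) + 965*(-1465) = -28*(-13) - 1413725 = 364 - 1413725 = -1413361)
N = 1123371 (N = -9 - 18*(-62410) = -9 + 1123380 = 1123371)
o/N = -1413361/1123371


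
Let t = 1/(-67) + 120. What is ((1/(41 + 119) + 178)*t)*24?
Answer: 686876277/1340 ≈ 5.1259e+5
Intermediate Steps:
t = 8039/67 (t = -1/67 + 120 = 8039/67 ≈ 119.99)
((1/(41 + 119) + 178)*t)*24 = ((1/(41 + 119) + 178)*(8039/67))*24 = ((1/160 + 178)*(8039/67))*24 = ((28481/160)*(8039/67))*24 = (228958759/10720)*24 = 686876277/1340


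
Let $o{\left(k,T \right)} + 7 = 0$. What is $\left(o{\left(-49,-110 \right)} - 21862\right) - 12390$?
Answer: $-34259$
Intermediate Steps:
$o{\left(k,T \right)} = -7$ ($o{\left(k,T \right)} = -7 + 0 = -7$)
$\left(o{\left(-49,-110 \right)} - 21862\right) - 12390 = \left(-7 - 21862\right) - 12390 = -21869 - 12390 = -34259$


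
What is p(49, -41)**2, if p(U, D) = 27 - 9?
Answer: 324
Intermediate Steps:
p(U, D) = 18
p(49, -41)**2 = 18**2 = 324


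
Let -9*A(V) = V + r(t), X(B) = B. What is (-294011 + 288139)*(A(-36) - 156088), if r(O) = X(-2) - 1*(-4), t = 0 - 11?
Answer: 8248738976/9 ≈ 9.1653e+8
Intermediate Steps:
t = -11
r(O) = 2 (r(O) = -2 - 1*(-4) = -2 + 4 = 2)
A(V) = -2/9 - V/9 (A(V) = -(V + 2)/9 = -(2 + V)/9 = -2/9 - V/9)
(-294011 + 288139)*(A(-36) - 156088) = (-294011 + 288139)*((-2/9 - ⅑*(-36)) - 156088) = -5872*((-2/9 + 4) - 156088) = -5872*(34/9 - 156088) = -5872*(-1404758/9) = 8248738976/9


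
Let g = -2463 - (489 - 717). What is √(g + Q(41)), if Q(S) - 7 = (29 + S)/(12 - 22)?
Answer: I*√2235 ≈ 47.276*I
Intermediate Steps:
Q(S) = 41/10 - S/10 (Q(S) = 7 + (29 + S)/(12 - 22) = 7 + (29 + S)/(-10) = 7 + (29 + S)*(-⅒) = 7 + (-29/10 - S/10) = 41/10 - S/10)
g = -2235 (g = -2463 - 1*(-228) = -2463 + 228 = -2235)
√(g + Q(41)) = √(-2235 + (41/10 - ⅒*41)) = √(-2235 + (41/10 - 41/10)) = √(-2235 + 0) = √(-2235) = I*√2235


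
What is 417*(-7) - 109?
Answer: -3028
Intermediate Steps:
417*(-7) - 109 = -2919 - 109 = -3028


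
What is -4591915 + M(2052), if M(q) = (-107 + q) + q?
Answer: -4587918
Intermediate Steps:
M(q) = -107 + 2*q
-4591915 + M(2052) = -4591915 + (-107 + 2*2052) = -4591915 + (-107 + 4104) = -4591915 + 3997 = -4587918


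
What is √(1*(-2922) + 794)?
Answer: 4*I*√133 ≈ 46.13*I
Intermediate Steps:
√(1*(-2922) + 794) = √(-2922 + 794) = √(-2128) = 4*I*√133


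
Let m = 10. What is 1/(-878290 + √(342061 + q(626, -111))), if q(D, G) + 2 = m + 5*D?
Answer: -878290/771392978901 - √345199/771392978901 ≈ -1.1393e-6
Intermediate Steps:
q(D, G) = 8 + 5*D (q(D, G) = -2 + (10 + 5*D) = 8 + 5*D)
1/(-878290 + √(342061 + q(626, -111))) = 1/(-878290 + √(342061 + (8 + 5*626))) = 1/(-878290 + √(342061 + (8 + 3130))) = 1/(-878290 + √(342061 + 3138)) = 1/(-878290 + √345199)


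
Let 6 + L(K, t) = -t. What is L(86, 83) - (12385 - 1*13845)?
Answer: 1371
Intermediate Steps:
L(K, t) = -6 - t
L(86, 83) - (12385 - 1*13845) = (-6 - 1*83) - (12385 - 1*13845) = (-6 - 83) - (12385 - 13845) = -89 - 1*(-1460) = -89 + 1460 = 1371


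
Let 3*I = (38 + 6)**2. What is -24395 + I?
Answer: -71249/3 ≈ -23750.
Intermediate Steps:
I = 1936/3 (I = (38 + 6)**2/3 = (1/3)*44**2 = (1/3)*1936 = 1936/3 ≈ 645.33)
-24395 + I = -24395 + 1936/3 = -71249/3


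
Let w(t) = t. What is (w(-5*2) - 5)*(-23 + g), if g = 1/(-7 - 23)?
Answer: 691/2 ≈ 345.50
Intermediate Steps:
g = -1/30 (g = 1/(-30) = -1/30 ≈ -0.033333)
(w(-5*2) - 5)*(-23 + g) = (-5*2 - 5)*(-23 - 1/30) = (-10 - 5)*(-691/30) = -15*(-691/30) = 691/2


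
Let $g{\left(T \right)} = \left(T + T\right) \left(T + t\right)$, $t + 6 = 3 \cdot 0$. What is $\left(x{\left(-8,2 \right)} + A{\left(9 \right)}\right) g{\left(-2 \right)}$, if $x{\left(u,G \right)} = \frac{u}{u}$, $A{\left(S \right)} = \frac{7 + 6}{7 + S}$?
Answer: $58$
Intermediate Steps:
$t = -6$ ($t = -6 + 3 \cdot 0 = -6 + 0 = -6$)
$A{\left(S \right)} = \frac{13}{7 + S}$
$g{\left(T \right)} = 2 T \left(-6 + T\right)$ ($g{\left(T \right)} = \left(T + T\right) \left(T - 6\right) = 2 T \left(-6 + T\right)$)
$x{\left(u,G \right)} = 1$
$\left(x{\left(-8,2 \right)} + A{\left(9 \right)}\right) g{\left(-2 \right)} = \left(1 + \frac{13}{7 + 9}\right) 2 \left(-2\right) \left(-6 - 2\right) = \left(1 + \frac{13}{16}\right) 2 \left(-2\right) \left(-8\right) = \left(1 + 13 \cdot \frac{1}{16}\right) 32 = \left(1 + \frac{13}{16}\right) 32 = \frac{29}{16} \cdot 32 = 58$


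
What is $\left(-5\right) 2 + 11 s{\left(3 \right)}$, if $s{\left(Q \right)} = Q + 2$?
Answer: $45$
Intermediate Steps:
$s{\left(Q \right)} = 2 + Q$
$\left(-5\right) 2 + 11 s{\left(3 \right)} = \left(-5\right) 2 + 11 \left(2 + 3\right) = -10 + 11 \cdot 5 = -10 + 55 = 45$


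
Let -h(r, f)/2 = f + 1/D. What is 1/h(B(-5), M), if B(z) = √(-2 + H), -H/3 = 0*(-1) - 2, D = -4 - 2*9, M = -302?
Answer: 11/6645 ≈ 0.0016554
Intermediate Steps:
D = -22 (D = -4 - 18 = -22)
H = 6 (H = -3*(0*(-1) - 2) = -3*(0 - 2) = -3*(-2) = 6)
B(z) = 2 (B(z) = √(-2 + 6) = √4 = 2)
h(r, f) = 1/11 - 2*f (h(r, f) = -2*(f + 1/(-22)) = -2*(f - 1/22) = -2*(-1/22 + f) = 1/11 - 2*f)
1/h(B(-5), M) = 1/(1/11 - 2*(-302)) = 1/(1/11 + 604) = 1/(6645/11) = 11/6645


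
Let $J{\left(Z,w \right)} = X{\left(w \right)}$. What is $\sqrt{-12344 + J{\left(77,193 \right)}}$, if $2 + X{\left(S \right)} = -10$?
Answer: $2 i \sqrt{3089} \approx 111.16 i$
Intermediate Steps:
$X{\left(S \right)} = -12$ ($X{\left(S \right)} = -2 - 10 = -12$)
$J{\left(Z,w \right)} = -12$
$\sqrt{-12344 + J{\left(77,193 \right)}} = \sqrt{-12344 - 12} = \sqrt{-12356} = 2 i \sqrt{3089}$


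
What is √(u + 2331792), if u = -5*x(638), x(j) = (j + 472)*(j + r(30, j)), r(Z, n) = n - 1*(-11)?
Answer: 3*I*√534562 ≈ 2193.4*I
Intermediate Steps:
r(Z, n) = 11 + n (r(Z, n) = n + 11 = 11 + n)
x(j) = (11 + 2*j)*(472 + j) (x(j) = (j + 472)*(j + (11 + j)) = (472 + j)*(11 + 2*j) = (11 + 2*j)*(472 + j))
u = -7142850 (u = -5*(5192 + 2*638² + 955*638) = -5*(5192 + 2*407044 + 609290) = -5*(5192 + 814088 + 609290) = -5*1428570 = -7142850)
√(u + 2331792) = √(-7142850 + 2331792) = √(-4811058) = 3*I*√534562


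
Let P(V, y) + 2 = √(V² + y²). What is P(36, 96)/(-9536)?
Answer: 1/4768 - 3*√73/2384 ≈ -0.010542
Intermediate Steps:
P(V, y) = -2 + √(V² + y²)
P(36, 96)/(-9536) = (-2 + √(36² + 96²))/(-9536) = (-2 + √(1296 + 9216))*(-1/9536) = (-2 + √10512)*(-1/9536) = (-2 + 12*√73)*(-1/9536) = 1/4768 - 3*√73/2384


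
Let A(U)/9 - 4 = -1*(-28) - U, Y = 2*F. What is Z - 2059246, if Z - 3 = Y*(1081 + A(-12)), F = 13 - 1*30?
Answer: -2109461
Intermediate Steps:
F = -17 (F = 13 - 30 = -17)
Y = -34 (Y = 2*(-17) = -34)
A(U) = 288 - 9*U (A(U) = 36 + 9*(-1*(-28) - U) = 36 + 9*(28 - U) = 36 + (252 - 9*U) = 288 - 9*U)
Z = -50215 (Z = 3 - 34*(1081 + (288 - 9*(-12))) = 3 - 34*(1081 + (288 + 108)) = 3 - 34*(1081 + 396) = 3 - 34*1477 = 3 - 50218 = -50215)
Z - 2059246 = -50215 - 2059246 = -2109461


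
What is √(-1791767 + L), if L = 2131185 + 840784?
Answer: √1180202 ≈ 1086.4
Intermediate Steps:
L = 2971969
√(-1791767 + L) = √(-1791767 + 2971969) = √1180202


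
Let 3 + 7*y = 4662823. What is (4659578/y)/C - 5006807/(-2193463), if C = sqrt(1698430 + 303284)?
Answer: 5006807/2193463 + 1482593*sqrt(2001714)/424256003340 ≈ 2.2875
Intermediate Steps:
y = 4662820/7 (y = -3/7 + (1/7)*4662823 = -3/7 + 4662823/7 = 4662820/7 ≈ 6.6612e+5)
C = sqrt(2001714) ≈ 1414.8
(4659578/y)/C - 5006807/(-2193463) = (4659578/(4662820/7))/(sqrt(2001714)) - 5006807/(-2193463) = (4659578*(7/4662820))*(sqrt(2001714)/2001714) - 5006807*(-1/2193463) = 16308523*(sqrt(2001714)/2001714)/2331410 + 5006807/2193463 = 1482593*sqrt(2001714)/424256003340 + 5006807/2193463 = 5006807/2193463 + 1482593*sqrt(2001714)/424256003340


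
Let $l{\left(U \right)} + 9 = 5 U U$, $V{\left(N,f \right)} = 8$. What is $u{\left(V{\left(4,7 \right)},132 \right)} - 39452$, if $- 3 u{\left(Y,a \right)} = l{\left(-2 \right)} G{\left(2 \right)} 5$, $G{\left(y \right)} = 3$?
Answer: $-39507$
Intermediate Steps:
$l{\left(U \right)} = -9 + 5 U^{2}$ ($l{\left(U \right)} = -9 + 5 U U = -9 + 5 U^{2}$)
$u{\left(Y,a \right)} = -55$ ($u{\left(Y,a \right)} = - \frac{\left(-9 + 5 \left(-2\right)^{2}\right) 3 \cdot 5}{3} = - \frac{\left(-9 + 5 \cdot 4\right) 3 \cdot 5}{3} = - \frac{\left(-9 + 20\right) 3 \cdot 5}{3} = - \frac{11 \cdot 3 \cdot 5}{3} = - \frac{33 \cdot 5}{3} = \left(- \frac{1}{3}\right) 165 = -55$)
$u{\left(V{\left(4,7 \right)},132 \right)} - 39452 = -55 - 39452 = -39507$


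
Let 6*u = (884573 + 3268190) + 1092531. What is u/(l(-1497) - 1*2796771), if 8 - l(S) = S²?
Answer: -2622647/15113316 ≈ -0.17353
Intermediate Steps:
l(S) = 8 - S²
u = 2622647/3 (u = ((884573 + 3268190) + 1092531)/6 = (4152763 + 1092531)/6 = (⅙)*5245294 = 2622647/3 ≈ 8.7422e+5)
u/(l(-1497) - 1*2796771) = 2622647/(3*((8 - 1*(-1497)²) - 1*2796771)) = 2622647/(3*((8 - 1*2241009) - 2796771)) = 2622647/(3*((8 - 2241009) - 2796771)) = 2622647/(3*(-2241001 - 2796771)) = (2622647/3)/(-5037772) = (2622647/3)*(-1/5037772) = -2622647/15113316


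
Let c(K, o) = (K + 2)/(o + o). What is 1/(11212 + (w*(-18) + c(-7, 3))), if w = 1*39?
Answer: 6/63055 ≈ 9.5155e-5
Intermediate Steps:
w = 39
c(K, o) = (2 + K)/(2*o) (c(K, o) = (2 + K)/((2*o)) = (2 + K)*(1/(2*o)) = (2 + K)/(2*o))
1/(11212 + (w*(-18) + c(-7, 3))) = 1/(11212 + (39*(-18) + (½)*(2 - 7)/3)) = 1/(11212 + (-702 + (½)*(⅓)*(-5))) = 1/(11212 + (-702 - ⅚)) = 1/(11212 - 4217/6) = 1/(63055/6) = 6/63055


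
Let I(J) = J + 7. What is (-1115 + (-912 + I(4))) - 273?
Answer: -2289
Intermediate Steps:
I(J) = 7 + J
(-1115 + (-912 + I(4))) - 273 = (-1115 + (-912 + (7 + 4))) - 273 = (-1115 + (-912 + 11)) - 273 = (-1115 - 901) - 273 = -2016 - 273 = -2289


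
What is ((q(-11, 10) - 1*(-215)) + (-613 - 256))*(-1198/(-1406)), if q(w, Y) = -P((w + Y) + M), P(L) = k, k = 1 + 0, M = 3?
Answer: -392345/703 ≈ -558.10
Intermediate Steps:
k = 1
P(L) = 1
q(w, Y) = -1 (q(w, Y) = -1*1 = -1)
((q(-11, 10) - 1*(-215)) + (-613 - 256))*(-1198/(-1406)) = ((-1 - 1*(-215)) + (-613 - 256))*(-1198/(-1406)) = ((-1 + 215) - 869)*(-1198*(-1/1406)) = (214 - 869)*(599/703) = -655*599/703 = -392345/703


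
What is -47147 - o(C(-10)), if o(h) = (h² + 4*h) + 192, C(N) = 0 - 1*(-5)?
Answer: -47384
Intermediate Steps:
C(N) = 5 (C(N) = 0 + 5 = 5)
o(h) = 192 + h² + 4*h
-47147 - o(C(-10)) = -47147 - (192 + 5² + 4*5) = -47147 - (192 + 25 + 20) = -47147 - 1*237 = -47147 - 237 = -47384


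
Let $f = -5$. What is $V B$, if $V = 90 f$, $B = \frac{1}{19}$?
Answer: $- \frac{450}{19} \approx -23.684$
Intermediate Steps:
$B = \frac{1}{19} \approx 0.052632$
$V = -450$ ($V = 90 \left(-5\right) = -450$)
$V B = \left(-450\right) \frac{1}{19} = - \frac{450}{19}$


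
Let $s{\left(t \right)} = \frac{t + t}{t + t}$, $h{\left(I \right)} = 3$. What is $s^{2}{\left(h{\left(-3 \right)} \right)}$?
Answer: $1$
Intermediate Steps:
$s{\left(t \right)} = 1$ ($s{\left(t \right)} = \frac{2 t}{2 t} = 2 t \frac{1}{2 t} = 1$)
$s^{2}{\left(h{\left(-3 \right)} \right)} = 1^{2} = 1$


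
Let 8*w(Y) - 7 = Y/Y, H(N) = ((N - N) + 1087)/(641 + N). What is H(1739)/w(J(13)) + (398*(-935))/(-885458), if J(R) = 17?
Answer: 132011589/150527860 ≈ 0.87699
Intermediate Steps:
H(N) = 1087/(641 + N) (H(N) = (0 + 1087)/(641 + N) = 1087/(641 + N))
w(Y) = 1 (w(Y) = 7/8 + (Y/Y)/8 = 7/8 + (1/8)*1 = 7/8 + 1/8 = 1)
H(1739)/w(J(13)) + (398*(-935))/(-885458) = (1087/(641 + 1739))/1 + (398*(-935))/(-885458) = (1087/2380)*1 - 372130*(-1/885458) = (1087*(1/2380))*1 + 186065/442729 = (1087/2380)*1 + 186065/442729 = 1087/2380 + 186065/442729 = 132011589/150527860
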